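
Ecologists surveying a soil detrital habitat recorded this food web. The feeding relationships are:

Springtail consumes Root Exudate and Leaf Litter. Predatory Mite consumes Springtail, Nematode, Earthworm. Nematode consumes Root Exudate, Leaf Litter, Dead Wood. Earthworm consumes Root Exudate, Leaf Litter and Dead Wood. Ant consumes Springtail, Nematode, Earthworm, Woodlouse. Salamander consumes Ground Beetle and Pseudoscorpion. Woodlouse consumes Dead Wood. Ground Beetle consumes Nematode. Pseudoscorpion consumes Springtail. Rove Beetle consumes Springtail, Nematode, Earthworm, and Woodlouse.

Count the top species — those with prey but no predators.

4

Top species (has prey, but nothing eats it): Ant, Predatory Mite, Rove Beetle, Salamander.
Count: 4.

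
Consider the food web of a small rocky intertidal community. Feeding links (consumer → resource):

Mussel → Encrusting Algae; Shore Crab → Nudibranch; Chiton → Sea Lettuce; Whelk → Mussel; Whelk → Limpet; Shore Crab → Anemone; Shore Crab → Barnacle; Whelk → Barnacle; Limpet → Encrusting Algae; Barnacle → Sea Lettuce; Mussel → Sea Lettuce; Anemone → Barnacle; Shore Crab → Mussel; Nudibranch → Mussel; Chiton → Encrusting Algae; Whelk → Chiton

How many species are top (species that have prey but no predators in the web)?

2

Top species (has prey, but nothing eats it): Whelk, Shore Crab.
Count: 2.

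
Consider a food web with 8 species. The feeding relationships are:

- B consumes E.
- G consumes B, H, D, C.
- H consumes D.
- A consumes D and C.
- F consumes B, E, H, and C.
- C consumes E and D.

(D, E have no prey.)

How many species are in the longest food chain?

One longest chain: D → H → G.
It has 3 species and 2 links.

3 species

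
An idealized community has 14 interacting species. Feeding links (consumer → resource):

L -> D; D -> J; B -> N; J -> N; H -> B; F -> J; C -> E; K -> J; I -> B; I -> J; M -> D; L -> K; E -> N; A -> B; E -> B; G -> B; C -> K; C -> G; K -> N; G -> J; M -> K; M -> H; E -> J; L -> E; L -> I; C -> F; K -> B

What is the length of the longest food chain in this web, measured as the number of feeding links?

3 links

One longest chain: N → J → F → C.
It has 4 species and 3 links.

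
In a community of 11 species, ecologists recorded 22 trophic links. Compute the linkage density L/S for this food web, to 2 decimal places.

There are L = 22 links among S = 11 species.
L/S = 22/11 = 2.0000 ≈ 2.00.

L/S = 2.00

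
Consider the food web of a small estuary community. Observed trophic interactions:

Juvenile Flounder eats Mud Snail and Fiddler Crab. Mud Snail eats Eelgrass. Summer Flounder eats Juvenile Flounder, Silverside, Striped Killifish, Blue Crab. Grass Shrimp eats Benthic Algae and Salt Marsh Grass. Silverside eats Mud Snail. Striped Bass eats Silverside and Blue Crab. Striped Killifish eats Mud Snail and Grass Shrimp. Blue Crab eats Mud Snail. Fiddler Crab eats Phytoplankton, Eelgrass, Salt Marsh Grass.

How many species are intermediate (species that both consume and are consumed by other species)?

Intermediate species (has both prey and predators): Fiddler Crab, Mud Snail, Grass Shrimp, Blue Crab, Silverside, Striped Killifish, Juvenile Flounder.
Count: 7.

7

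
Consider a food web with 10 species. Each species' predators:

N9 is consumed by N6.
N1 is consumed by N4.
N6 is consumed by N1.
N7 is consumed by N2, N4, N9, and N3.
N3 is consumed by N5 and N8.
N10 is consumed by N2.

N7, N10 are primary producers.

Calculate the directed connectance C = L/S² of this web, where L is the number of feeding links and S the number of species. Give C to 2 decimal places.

C = 0.10

The web has S = 10 species and L = 10 feeding links.
C = L / S² = 10 / 100 = 0.1000 ≈ 0.10.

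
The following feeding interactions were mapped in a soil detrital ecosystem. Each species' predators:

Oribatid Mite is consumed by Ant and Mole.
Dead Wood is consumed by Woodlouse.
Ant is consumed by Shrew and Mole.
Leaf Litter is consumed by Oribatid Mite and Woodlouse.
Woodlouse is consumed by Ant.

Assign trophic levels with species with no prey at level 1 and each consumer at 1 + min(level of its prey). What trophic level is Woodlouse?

Leaf Litter has no prey (basal) → level 1.
Woodlouse eats Leaf Litter → level 2.

Trophic level 2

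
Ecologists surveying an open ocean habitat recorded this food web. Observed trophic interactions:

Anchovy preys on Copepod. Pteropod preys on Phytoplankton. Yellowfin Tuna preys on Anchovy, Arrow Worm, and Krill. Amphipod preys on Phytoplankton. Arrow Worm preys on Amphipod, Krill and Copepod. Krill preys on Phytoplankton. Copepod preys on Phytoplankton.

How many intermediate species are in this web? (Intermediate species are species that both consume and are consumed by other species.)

5

Intermediate species (has both prey and predators): Krill, Amphipod, Copepod, Arrow Worm, Anchovy.
Count: 5.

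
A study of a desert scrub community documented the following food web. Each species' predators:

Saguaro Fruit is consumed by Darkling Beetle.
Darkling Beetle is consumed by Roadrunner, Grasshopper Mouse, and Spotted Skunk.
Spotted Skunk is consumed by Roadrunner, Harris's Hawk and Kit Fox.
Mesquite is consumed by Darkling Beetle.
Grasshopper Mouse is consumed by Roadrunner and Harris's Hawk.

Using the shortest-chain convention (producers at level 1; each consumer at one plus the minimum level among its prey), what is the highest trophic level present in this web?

4

Producers (level 1): Mesquite, Saguaro Fruit.
Following each consumer down to its lowest-level prey: Mesquite → Darkling Beetle → Spotted Skunk → Kit Fox (levels 1 through 4).
All prey of Kit Fox (Spotted Skunk 3) are at level 3 or above, so Kit Fox is at level 1 + 3 = 4.
Every consumer has at least one prey at level 3 or below, so none exceeds level 4.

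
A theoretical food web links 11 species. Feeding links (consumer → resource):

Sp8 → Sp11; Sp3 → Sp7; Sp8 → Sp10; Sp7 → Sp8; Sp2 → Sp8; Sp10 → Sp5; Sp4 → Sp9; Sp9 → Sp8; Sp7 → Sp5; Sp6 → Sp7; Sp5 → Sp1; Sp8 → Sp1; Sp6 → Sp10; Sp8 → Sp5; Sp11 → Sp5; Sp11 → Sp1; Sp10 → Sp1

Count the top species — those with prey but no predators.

Top species (has prey, but nothing eats it): Sp2, Sp3, Sp6, Sp4.
Count: 4.

4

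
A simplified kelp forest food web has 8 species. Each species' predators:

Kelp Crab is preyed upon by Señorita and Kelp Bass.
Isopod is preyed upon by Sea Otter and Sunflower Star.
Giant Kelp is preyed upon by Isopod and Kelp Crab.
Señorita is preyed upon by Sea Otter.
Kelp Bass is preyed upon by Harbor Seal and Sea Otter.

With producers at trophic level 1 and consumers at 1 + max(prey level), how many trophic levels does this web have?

Producers (level 1): Giant Kelp.
Giant Kelp → Kelp Crab → Kelp Bass → Sea Otter gives Sea Otter level 4.
No species has a prey at level 4, so no species reaches level 5.

4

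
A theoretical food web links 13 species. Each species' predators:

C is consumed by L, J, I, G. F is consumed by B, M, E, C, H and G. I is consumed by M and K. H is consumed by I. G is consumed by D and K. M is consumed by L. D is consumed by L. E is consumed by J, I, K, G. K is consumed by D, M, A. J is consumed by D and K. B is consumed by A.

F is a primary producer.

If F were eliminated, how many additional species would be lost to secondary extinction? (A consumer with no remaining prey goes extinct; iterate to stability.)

Remove F.
Round 1: B (all prey gone), C (all prey gone), E (all prey gone), H (all prey gone) → extinct.
Round 2: J (all prey gone), I (all prey gone), G (all prey gone) → extinct.
Round 3: K (all prey gone) → extinct.
Round 4: A (all prey gone), D (all prey gone), M (all prey gone) → extinct.
Round 5: L (all prey gone) → extinct.
No further losses. Total secondary extinctions: 12.

12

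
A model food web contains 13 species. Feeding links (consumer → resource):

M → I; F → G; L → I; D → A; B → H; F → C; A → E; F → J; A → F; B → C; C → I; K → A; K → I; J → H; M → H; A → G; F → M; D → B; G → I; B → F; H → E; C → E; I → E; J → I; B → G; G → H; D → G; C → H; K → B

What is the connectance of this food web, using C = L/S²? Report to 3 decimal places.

C = 0.172

The web has S = 13 species and L = 29 feeding links.
C = L / S² = 29 / 169 = 0.1716 ≈ 0.172.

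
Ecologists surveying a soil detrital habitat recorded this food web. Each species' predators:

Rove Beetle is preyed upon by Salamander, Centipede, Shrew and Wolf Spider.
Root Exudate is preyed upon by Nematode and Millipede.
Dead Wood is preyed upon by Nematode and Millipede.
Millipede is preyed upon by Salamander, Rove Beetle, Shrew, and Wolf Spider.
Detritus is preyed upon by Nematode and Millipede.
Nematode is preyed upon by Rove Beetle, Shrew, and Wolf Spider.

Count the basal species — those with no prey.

3

Basal species (no prey listed): Detritus, Root Exudate, Dead Wood.
Count: 3.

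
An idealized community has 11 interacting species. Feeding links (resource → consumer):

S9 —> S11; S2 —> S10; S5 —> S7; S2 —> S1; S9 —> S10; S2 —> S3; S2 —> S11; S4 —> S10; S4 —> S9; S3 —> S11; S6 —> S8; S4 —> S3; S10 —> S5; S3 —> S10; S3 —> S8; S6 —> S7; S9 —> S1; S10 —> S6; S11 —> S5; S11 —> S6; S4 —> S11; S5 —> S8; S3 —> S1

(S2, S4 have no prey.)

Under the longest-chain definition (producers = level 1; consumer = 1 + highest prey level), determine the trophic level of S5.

Trophic level 4

S4 is a producer → level 1.
S9 eats S4 → level 2.
S10 eats S9 (level 2); other prey at levels: S2 1, S4 1, S3 2 → level 3.
S5 eats S10 (level 3); other prey at levels: S11 3 → level 4.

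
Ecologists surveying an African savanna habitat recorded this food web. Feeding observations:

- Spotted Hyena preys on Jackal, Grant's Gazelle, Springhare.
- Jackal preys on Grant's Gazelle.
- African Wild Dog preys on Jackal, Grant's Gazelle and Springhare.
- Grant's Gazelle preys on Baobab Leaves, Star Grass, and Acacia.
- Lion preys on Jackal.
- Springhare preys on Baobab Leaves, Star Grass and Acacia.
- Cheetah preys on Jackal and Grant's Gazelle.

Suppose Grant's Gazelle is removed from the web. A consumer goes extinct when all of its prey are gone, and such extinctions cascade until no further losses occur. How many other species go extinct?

3

Remove Grant's Gazelle.
Round 1: Jackal (all prey gone) → extinct.
Round 2: Cheetah (all prey gone), Lion (all prey gone) → extinct.
No further losses. Total secondary extinctions: 3.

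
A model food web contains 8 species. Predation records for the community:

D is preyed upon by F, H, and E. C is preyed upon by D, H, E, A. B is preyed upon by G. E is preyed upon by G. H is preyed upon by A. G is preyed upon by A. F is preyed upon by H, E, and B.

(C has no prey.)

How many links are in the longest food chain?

5 links

One longest chain: C → D → F → B → G → A.
It has 6 species and 5 links.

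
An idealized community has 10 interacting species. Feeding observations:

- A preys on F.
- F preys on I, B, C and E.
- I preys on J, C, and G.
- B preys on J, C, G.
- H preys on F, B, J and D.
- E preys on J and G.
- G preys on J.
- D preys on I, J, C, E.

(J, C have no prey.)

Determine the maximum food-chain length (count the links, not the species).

One longest chain: J → G → E → D → H.
It has 5 species and 4 links.

4 links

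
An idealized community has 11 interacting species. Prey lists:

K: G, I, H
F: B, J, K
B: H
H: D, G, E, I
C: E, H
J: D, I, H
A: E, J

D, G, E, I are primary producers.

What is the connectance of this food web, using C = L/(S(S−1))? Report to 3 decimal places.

C = 0.164

The web has S = 11 species and L = 18 feeding links.
C = L / (S(S−1)) = 18 / 110 = 0.1636 ≈ 0.164.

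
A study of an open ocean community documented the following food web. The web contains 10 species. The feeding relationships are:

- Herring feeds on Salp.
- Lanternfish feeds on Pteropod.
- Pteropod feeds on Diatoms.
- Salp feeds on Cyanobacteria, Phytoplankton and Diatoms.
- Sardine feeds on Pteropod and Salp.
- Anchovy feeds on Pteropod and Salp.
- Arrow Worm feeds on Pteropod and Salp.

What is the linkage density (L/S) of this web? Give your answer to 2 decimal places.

There are L = 12 links among S = 10 species.
L/S = 12/10 = 1.2000 ≈ 1.20.

L/S = 1.20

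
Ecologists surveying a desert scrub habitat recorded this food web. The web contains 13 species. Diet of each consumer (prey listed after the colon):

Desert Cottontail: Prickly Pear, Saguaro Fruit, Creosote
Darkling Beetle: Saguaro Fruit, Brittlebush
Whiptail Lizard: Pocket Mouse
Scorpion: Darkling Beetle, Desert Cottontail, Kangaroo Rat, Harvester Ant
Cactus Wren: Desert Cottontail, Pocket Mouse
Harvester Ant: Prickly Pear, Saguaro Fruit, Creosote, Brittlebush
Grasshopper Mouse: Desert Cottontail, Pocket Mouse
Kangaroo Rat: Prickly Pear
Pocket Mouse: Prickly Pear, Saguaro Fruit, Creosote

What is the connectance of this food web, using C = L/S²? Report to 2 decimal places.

The web has S = 13 species and L = 22 feeding links.
C = L / S² = 22 / 169 = 0.1302 ≈ 0.13.

C = 0.13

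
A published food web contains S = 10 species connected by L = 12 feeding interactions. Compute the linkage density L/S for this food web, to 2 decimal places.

There are L = 12 links among S = 10 species.
L/S = 12/10 = 1.2000 ≈ 1.20.

L/S = 1.20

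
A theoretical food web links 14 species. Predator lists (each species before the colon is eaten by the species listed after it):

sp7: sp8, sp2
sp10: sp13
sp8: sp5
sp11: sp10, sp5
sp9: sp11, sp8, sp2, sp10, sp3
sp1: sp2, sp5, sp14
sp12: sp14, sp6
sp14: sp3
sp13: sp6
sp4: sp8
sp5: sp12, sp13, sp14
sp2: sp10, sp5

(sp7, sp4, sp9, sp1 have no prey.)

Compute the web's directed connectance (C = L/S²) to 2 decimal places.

The web has S = 14 species and L = 24 feeding links.
C = L / S² = 24 / 196 = 0.1224 ≈ 0.12.

C = 0.12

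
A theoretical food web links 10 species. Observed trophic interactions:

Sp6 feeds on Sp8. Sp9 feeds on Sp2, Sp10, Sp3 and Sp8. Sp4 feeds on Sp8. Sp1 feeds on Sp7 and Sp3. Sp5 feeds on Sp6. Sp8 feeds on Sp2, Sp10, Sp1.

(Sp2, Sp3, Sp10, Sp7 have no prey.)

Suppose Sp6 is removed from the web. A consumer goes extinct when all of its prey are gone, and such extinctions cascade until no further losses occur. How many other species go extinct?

1

Remove Sp6.
Round 1: Sp5 (all prey gone) → extinct.
No further losses. Total secondary extinctions: 1.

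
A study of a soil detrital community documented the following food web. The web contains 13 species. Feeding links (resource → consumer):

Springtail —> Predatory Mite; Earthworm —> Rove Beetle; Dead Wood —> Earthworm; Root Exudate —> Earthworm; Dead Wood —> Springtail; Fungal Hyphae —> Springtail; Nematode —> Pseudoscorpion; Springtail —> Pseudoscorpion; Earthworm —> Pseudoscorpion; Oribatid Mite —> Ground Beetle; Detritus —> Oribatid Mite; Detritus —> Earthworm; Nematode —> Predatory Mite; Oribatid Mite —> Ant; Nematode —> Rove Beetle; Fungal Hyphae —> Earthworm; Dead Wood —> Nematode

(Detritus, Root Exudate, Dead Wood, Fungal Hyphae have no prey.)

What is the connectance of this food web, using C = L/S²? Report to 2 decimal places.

C = 0.10

The web has S = 13 species and L = 17 feeding links.
C = L / S² = 17 / 169 = 0.1006 ≈ 0.10.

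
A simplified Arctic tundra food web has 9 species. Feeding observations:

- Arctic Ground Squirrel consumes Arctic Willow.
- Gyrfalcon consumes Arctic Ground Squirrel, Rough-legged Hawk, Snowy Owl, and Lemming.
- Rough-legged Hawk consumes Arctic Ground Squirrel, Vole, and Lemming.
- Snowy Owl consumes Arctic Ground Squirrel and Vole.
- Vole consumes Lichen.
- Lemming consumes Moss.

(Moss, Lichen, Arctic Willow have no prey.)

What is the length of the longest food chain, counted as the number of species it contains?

One longest chain: Lichen → Vole → Snowy Owl → Gyrfalcon.
It has 4 species and 3 links.

4 species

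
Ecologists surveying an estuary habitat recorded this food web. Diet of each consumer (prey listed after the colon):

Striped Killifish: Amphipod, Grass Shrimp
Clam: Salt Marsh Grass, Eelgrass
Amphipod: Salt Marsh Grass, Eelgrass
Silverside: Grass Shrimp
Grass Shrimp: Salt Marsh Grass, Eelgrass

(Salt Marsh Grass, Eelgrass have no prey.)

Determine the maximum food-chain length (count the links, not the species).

One longest chain: Salt Marsh Grass → Grass Shrimp → Silverside.
It has 3 species and 2 links.

2 links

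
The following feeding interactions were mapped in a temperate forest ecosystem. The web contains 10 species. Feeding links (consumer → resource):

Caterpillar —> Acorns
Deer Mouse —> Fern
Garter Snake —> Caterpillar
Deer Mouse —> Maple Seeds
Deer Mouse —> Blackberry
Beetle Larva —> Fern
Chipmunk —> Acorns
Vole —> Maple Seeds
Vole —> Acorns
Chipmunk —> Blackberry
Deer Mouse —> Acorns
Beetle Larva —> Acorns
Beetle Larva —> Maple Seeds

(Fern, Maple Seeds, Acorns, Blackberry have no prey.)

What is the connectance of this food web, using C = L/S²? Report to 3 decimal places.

The web has S = 10 species and L = 13 feeding links.
C = L / S² = 13 / 100 = 0.1300 ≈ 0.130.

C = 0.130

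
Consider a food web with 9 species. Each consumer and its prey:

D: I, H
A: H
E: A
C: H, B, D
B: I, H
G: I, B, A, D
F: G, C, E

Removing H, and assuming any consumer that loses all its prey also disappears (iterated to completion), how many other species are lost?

2

Remove H.
Round 1: A (all prey gone) → extinct.
Round 2: E (all prey gone) → extinct.
No further losses. Total secondary extinctions: 2.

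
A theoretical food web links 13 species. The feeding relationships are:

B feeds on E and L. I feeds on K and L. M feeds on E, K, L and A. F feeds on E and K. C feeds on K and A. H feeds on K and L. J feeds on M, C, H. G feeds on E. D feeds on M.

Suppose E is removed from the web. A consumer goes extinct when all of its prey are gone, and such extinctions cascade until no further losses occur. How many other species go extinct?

1

Remove E.
Round 1: G (all prey gone) → extinct.
No further losses. Total secondary extinctions: 1.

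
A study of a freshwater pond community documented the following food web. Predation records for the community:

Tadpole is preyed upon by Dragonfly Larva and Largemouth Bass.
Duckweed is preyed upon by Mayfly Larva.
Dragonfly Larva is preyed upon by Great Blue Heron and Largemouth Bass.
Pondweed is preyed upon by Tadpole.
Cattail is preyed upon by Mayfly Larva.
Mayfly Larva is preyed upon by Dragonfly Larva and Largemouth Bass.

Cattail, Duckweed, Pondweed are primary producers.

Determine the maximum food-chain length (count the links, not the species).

One longest chain: Cattail → Mayfly Larva → Dragonfly Larva → Largemouth Bass.
It has 4 species and 3 links.

3 links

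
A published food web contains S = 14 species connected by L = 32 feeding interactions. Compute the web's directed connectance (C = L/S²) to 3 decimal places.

The web has S = 14 species and L = 32 feeding links.
C = L / S² = 32 / 196 = 0.1633 ≈ 0.163.

C = 0.163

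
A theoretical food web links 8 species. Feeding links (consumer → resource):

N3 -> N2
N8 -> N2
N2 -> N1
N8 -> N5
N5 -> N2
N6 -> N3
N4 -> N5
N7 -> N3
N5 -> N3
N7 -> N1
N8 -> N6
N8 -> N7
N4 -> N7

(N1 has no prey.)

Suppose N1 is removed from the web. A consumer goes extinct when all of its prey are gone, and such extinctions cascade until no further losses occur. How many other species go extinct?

Remove N1.
Round 1: N2 (all prey gone) → extinct.
Round 2: N3 (all prey gone) → extinct.
Round 3: N6 (all prey gone), N5 (all prey gone), N7 (all prey gone) → extinct.
Round 4: N8 (all prey gone), N4 (all prey gone) → extinct.
No further losses. Total secondary extinctions: 7.

7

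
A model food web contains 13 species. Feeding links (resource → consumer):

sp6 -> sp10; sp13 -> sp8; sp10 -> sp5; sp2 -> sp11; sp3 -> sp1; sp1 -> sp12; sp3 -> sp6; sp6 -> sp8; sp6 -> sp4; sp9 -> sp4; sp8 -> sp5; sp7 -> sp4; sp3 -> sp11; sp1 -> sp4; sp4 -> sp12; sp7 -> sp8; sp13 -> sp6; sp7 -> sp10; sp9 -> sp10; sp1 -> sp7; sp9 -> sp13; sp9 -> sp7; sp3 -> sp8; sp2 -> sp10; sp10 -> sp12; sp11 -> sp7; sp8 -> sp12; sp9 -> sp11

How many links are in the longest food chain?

4 links

One longest chain: sp9 → sp13 → sp6 → sp10 → sp12.
It has 5 species and 4 links.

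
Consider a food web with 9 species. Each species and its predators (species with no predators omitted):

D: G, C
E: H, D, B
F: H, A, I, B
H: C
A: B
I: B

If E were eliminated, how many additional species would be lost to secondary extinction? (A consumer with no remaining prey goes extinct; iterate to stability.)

Remove E.
Round 1: D (all prey gone) → extinct.
Round 2: G (all prey gone) → extinct.
No further losses. Total secondary extinctions: 2.

2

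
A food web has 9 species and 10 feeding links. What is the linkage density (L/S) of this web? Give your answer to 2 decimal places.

L/S = 1.11

There are L = 10 links among S = 9 species.
L/S = 10/9 = 1.1111 ≈ 1.11.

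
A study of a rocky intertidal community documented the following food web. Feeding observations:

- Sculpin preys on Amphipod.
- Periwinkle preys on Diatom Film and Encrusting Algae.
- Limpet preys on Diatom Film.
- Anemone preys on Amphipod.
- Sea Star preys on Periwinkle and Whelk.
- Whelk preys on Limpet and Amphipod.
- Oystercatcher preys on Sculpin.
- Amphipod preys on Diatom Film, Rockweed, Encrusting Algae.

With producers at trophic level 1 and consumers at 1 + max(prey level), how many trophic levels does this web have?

4

Producers (level 1): Diatom Film, Rockweed, Encrusting Algae.
Diatom Film → Amphipod → Whelk → Sea Star gives Sea Star level 4.
No species has a prey at level 4, so no species reaches level 5.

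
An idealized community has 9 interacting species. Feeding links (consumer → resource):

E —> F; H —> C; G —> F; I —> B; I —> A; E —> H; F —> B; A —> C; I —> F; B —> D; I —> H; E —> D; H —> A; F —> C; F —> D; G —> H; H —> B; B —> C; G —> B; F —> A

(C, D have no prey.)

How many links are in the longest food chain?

One longest chain: C → A → H → E.
It has 4 species and 3 links.

3 links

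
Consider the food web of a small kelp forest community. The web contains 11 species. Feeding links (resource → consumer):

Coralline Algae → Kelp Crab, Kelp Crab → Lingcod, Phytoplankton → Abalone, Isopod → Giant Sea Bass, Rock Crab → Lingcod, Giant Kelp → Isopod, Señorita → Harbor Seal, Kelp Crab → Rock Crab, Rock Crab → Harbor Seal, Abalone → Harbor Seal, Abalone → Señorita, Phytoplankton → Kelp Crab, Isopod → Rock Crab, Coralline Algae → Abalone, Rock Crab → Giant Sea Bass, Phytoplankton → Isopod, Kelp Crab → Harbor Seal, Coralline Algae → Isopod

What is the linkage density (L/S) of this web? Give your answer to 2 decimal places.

L/S = 1.64

There are L = 18 links among S = 11 species.
L/S = 18/11 = 1.6364 ≈ 1.64.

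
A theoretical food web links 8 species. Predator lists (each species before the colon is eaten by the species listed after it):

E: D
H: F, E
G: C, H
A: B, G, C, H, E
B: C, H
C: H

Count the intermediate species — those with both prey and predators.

5

Intermediate species (has both prey and predators): B, G, C, H, E.
Count: 5.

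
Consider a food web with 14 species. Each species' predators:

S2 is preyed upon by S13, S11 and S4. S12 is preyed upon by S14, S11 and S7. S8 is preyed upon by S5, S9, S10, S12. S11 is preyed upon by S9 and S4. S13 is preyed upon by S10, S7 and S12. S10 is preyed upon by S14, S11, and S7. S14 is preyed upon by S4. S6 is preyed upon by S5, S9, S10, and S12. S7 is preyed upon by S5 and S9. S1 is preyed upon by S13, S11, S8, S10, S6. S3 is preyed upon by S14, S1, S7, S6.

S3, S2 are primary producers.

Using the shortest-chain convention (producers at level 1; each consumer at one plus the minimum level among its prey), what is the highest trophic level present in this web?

Producers (level 1): S3, S2.
Following each consumer down to its lowest-level prey: S3 → S1 → S8 (levels 1 through 3).
All prey of S8 (S1 2) are at level 2 or above, so S8 is at level 1 + 2 = 3.
Every consumer has at least one prey at level 2 or below, so none exceeds level 3.

3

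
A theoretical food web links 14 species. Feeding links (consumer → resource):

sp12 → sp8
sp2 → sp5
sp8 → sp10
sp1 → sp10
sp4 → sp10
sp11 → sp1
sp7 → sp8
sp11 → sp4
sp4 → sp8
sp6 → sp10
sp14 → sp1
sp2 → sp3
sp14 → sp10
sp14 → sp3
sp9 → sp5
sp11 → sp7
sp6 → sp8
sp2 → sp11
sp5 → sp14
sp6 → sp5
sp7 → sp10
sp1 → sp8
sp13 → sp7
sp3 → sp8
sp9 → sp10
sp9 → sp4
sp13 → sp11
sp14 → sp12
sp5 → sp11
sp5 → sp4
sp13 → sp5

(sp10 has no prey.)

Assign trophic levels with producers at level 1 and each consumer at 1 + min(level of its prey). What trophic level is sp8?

Trophic level 2

sp10 is a producer → level 1.
sp8 eats sp10 → level 2.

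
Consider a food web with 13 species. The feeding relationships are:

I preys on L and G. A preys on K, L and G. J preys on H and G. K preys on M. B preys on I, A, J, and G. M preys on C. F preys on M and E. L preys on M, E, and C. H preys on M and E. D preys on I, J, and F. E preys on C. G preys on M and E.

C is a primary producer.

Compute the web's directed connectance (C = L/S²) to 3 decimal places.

C = 0.154

The web has S = 13 species and L = 26 feeding links.
C = L / S² = 26 / 169 = 0.1538 ≈ 0.154.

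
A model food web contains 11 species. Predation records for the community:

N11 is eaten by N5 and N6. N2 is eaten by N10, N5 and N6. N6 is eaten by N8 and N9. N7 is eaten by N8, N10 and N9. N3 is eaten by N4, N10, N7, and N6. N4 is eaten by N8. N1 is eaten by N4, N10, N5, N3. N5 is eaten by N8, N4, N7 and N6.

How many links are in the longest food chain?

3 links

One longest chain: N11 → N5 → N6 → N9.
It has 4 species and 3 links.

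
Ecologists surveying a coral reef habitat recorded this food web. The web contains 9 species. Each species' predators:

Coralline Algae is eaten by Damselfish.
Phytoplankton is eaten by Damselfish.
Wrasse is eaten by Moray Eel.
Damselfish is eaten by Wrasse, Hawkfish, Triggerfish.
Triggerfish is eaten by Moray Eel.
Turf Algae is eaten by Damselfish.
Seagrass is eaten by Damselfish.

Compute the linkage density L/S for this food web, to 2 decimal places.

There are L = 9 links among S = 9 species.
L/S = 9/9 = 1.0000 ≈ 1.00.

L/S = 1.00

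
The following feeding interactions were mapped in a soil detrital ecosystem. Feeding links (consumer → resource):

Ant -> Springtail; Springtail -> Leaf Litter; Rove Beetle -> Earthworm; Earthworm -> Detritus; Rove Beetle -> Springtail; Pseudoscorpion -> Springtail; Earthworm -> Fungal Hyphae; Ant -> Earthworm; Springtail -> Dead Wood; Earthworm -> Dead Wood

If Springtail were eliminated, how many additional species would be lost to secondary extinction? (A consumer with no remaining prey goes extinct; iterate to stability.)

Remove Springtail.
Round 1: Pseudoscorpion (all prey gone) → extinct.
No further losses. Total secondary extinctions: 1.

1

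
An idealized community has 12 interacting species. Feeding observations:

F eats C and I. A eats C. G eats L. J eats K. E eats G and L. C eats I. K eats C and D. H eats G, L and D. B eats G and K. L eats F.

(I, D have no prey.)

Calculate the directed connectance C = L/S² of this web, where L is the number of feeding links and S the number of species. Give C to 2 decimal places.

The web has S = 12 species and L = 16 feeding links.
C = L / S² = 16 / 144 = 0.1111 ≈ 0.11.

C = 0.11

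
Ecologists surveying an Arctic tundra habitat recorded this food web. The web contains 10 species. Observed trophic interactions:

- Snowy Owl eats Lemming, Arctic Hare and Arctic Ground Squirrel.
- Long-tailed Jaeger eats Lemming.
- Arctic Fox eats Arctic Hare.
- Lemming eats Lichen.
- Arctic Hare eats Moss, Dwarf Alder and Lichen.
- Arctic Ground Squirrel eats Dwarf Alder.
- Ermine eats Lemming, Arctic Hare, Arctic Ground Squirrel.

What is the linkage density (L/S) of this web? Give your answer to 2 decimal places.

L/S = 1.30

There are L = 13 links among S = 10 species.
L/S = 13/10 = 1.3000 ≈ 1.30.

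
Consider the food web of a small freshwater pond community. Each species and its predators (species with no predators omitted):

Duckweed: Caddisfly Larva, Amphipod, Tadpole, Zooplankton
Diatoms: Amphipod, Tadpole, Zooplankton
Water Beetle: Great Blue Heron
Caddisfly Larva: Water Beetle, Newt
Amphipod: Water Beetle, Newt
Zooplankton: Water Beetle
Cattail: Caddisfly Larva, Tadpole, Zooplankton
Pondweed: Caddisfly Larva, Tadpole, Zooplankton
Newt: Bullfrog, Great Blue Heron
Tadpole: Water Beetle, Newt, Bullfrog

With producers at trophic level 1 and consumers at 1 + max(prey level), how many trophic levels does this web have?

4

Producers (level 1): Pondweed, Duckweed, Cattail, Diatoms.
Pondweed → Caddisfly Larva → Water Beetle → Great Blue Heron gives Great Blue Heron level 4.
No species has a prey at level 4, so no species reaches level 5.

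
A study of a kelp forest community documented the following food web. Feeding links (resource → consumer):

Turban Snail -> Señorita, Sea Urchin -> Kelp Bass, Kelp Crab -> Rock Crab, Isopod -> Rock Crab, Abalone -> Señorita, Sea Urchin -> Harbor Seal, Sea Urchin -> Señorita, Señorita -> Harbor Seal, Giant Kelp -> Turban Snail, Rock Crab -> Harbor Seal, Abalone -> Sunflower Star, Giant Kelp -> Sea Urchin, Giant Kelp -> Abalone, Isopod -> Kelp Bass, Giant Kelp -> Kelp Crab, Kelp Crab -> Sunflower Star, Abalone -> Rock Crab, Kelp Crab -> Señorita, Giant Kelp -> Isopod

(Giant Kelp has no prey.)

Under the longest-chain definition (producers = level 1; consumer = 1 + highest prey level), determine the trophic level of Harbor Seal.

Trophic level 4

Giant Kelp is a producer → level 1.
Isopod eats Giant Kelp → level 2.
Rock Crab eats Isopod (level 2); other prey at levels: Abalone 2, Kelp Crab 2 → level 3.
Harbor Seal eats Rock Crab (level 3); other prey at levels: Sea Urchin 2, Señorita 3 → level 4.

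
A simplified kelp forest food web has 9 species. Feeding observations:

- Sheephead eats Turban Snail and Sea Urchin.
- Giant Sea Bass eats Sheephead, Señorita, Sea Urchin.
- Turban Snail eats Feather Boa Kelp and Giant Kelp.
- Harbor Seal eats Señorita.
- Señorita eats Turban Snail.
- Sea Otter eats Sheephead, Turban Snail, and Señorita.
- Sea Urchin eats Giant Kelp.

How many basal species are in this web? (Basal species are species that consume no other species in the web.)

2

Basal species (no prey listed): Feather Boa Kelp, Giant Kelp.
Count: 2.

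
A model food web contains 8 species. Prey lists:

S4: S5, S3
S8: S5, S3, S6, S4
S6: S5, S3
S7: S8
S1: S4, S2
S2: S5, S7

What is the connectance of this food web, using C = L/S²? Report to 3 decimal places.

C = 0.203

The web has S = 8 species and L = 13 feeding links.
C = L / S² = 13 / 64 = 0.2031 ≈ 0.203.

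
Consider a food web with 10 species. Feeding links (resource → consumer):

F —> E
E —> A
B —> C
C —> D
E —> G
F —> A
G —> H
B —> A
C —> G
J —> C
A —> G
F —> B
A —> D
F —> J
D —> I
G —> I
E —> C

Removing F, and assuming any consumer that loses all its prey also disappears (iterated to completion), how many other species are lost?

Remove F.
Round 1: B (all prey gone), E (all prey gone), J (all prey gone) → extinct.
Round 2: A (all prey gone), C (all prey gone) → extinct.
Round 3: G (all prey gone), D (all prey gone) → extinct.
Round 4: I (all prey gone), H (all prey gone) → extinct.
No further losses. Total secondary extinctions: 9.

9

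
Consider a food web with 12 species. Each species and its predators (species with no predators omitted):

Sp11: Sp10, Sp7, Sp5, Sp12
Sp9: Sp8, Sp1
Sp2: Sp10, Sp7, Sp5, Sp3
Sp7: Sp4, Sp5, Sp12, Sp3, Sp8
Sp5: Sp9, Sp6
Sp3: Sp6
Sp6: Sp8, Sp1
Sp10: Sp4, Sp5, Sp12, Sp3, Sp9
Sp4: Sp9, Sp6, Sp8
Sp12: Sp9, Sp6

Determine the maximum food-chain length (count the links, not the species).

One longest chain: Sp2 → Sp10 → Sp4 → Sp9 → Sp8.
It has 5 species and 4 links.

4 links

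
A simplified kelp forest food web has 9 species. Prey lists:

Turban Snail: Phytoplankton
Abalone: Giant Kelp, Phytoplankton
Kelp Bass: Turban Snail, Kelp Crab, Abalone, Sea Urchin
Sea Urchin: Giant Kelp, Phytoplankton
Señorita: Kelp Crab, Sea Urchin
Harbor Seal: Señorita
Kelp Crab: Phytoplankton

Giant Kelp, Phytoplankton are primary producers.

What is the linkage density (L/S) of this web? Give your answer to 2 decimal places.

There are L = 13 links among S = 9 species.
L/S = 13/9 = 1.4444 ≈ 1.44.

L/S = 1.44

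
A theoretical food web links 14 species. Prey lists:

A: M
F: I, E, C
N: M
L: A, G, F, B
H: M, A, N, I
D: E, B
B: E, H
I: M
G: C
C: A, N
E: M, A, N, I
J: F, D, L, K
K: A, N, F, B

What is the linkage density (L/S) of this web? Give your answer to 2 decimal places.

L/S = 2.36

There are L = 33 links among S = 14 species.
L/S = 33/14 = 2.3571 ≈ 2.36.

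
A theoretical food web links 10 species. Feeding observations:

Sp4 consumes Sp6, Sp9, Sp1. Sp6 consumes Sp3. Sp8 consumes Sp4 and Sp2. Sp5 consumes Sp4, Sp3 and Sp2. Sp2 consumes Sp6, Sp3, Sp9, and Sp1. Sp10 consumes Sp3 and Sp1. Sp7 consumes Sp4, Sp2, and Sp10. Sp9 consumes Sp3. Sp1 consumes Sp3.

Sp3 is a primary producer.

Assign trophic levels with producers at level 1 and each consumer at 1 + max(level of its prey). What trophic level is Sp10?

Trophic level 3

Sp3 is a producer → level 1.
Sp1 eats Sp3 → level 2.
Sp10 eats Sp1 (level 2); other prey at levels: Sp3 1 → level 3.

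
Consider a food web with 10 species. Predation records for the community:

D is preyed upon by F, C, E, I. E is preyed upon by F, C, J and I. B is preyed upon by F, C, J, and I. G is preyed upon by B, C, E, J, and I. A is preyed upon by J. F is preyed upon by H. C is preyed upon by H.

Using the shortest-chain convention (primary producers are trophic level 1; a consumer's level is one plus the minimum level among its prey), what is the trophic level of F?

Trophic level 2

D is a producer → level 1.
F eats D → level 2.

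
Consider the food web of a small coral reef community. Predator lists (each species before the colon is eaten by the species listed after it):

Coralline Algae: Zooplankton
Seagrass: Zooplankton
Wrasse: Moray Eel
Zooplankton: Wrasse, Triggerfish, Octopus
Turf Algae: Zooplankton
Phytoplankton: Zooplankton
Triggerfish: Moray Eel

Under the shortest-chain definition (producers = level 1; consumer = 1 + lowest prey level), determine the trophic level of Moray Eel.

Trophic level 4

Turf Algae is a producer → level 1.
Zooplankton eats Turf Algae → level 2.
Wrasse eats Zooplankton → level 3.
Moray Eel eats Wrasse → level 4.
No prey of Moray Eel is below level 3, so 4 is the minimum.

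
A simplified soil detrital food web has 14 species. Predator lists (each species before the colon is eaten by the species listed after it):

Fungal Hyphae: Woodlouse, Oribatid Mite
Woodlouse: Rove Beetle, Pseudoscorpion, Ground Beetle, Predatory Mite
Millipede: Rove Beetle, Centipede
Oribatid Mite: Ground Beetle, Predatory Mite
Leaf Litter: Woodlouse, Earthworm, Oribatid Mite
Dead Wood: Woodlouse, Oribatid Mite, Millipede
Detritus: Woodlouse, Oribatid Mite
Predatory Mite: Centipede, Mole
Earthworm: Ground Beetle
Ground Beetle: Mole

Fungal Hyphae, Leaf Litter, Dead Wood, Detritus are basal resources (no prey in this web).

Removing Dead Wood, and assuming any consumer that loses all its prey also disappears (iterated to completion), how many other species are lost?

1

Remove Dead Wood.
Round 1: Millipede (all prey gone) → extinct.
No further losses. Total secondary extinctions: 1.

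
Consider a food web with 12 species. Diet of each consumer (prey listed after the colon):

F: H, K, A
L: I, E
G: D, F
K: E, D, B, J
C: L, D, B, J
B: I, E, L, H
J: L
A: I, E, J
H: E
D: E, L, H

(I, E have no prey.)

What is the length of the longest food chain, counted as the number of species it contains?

6 species

One longest chain: I → L → D → K → F → G.
It has 6 species and 5 links.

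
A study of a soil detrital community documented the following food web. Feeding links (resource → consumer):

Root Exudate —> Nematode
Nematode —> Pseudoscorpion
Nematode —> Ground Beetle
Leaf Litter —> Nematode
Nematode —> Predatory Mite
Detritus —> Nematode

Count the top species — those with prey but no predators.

3

Top species (has prey, but nothing eats it): Ground Beetle, Pseudoscorpion, Predatory Mite.
Count: 3.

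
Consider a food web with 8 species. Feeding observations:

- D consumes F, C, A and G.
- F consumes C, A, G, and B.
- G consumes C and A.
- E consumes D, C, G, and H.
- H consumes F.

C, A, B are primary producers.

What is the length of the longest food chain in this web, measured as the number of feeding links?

4 links

One longest chain: C → G → F → H → E.
It has 5 species and 4 links.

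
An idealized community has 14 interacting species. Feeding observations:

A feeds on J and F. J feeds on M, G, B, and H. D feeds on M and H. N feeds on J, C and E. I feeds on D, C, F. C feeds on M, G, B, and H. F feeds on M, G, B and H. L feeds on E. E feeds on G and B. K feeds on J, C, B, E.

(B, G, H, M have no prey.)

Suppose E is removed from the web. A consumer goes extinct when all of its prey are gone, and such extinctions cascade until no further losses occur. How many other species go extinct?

Remove E.
Round 1: L (all prey gone) → extinct.
No further losses. Total secondary extinctions: 1.

1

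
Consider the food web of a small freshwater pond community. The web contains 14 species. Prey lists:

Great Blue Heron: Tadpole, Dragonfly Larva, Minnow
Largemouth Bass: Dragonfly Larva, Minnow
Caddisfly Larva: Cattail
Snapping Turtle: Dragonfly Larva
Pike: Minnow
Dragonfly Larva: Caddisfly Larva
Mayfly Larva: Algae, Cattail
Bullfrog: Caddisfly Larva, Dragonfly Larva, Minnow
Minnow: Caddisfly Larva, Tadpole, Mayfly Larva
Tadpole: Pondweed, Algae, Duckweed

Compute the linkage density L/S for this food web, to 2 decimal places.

L/S = 1.43

There are L = 20 links among S = 14 species.
L/S = 20/14 = 1.4286 ≈ 1.43.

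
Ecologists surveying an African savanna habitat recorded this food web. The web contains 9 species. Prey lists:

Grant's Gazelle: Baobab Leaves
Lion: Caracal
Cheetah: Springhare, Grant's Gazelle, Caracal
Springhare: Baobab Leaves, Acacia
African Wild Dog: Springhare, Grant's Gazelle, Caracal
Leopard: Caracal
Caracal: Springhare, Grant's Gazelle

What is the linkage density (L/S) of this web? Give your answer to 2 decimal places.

L/S = 1.44

There are L = 13 links among S = 9 species.
L/S = 13/9 = 1.4444 ≈ 1.44.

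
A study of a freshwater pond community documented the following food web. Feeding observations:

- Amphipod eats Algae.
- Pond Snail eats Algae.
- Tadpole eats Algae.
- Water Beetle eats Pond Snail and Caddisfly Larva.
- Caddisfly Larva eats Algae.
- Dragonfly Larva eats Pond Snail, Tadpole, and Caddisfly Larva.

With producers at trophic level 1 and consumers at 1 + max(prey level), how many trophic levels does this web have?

3

Producers (level 1): Algae.
Algae → Pond Snail → Dragonfly Larva gives Dragonfly Larva level 3.
No species has a prey at level 3, so no species reaches level 4.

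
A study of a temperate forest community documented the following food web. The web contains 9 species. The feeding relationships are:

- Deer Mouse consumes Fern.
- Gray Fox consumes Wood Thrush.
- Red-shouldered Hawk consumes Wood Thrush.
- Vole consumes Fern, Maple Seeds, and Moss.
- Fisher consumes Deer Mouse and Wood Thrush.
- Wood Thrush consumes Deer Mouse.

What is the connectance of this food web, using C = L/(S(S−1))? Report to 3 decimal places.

The web has S = 9 species and L = 9 feeding links.
C = L / (S(S−1)) = 9 / 72 = 0.1250 ≈ 0.125.

C = 0.125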